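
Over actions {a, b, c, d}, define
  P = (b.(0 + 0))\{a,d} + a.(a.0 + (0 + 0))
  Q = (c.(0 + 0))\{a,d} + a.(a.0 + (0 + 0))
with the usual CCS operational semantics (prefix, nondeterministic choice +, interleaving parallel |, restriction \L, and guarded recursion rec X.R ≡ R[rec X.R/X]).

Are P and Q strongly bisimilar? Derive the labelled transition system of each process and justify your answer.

LTS(P): 4 reachable states
  p0 = (b.(0 + 0))\{a,d} + a.(a.0 + (0 + 0)) → =a=> p1, =b=> p2
  p1 = a.0 + (0 + 0) → =a=> p3
  p2 = (0 + 0)\{a,d} → deadlocked
  p3 = 0 → deadlocked
LTS(Q): 4 reachable states
  q0 = (c.(0 + 0))\{a,d} + a.(a.0 + (0 + 0)) → =a=> q1, =c=> q2
  q1 = a.0 + (0 + 0) → =a=> q3
  q2 = (0 + 0)\{a,d} → deadlocked
  q3 = 0 → deadlocked
Coarsest stable partition (strong bisimilarity classes):
  B0 = {p0}
  B1 = {p1, q1}
  B2 = {p2, p3, q2, q3}
  B3 = {q0}
p0 ∈ B0, q0 ∈ B3 → different blocks

not bisimilar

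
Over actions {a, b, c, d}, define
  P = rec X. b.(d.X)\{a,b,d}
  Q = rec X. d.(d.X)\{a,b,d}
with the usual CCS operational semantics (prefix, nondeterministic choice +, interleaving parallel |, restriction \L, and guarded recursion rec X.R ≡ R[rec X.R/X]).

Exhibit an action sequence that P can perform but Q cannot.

b

LTS(P): 2 reachable states
  u0 = rec X. b.(d.X)\{a,b,d} ⊢ —b→ u1
  u1 = (d.(rec X. b.(d.X)\{a,b,d}))\{a,b,d} ⊢ (no moves)
LTS(Q): 2 reachable states
  v0 = rec X. d.(d.X)\{a,b,d} ⊢ —d→ v1
  v1 = (d.(rec X. d.(d.X)\{a,b,d}))\{a,b,d} ⊢ (no moves)
Run σ = ⟨b⟩ on P: start {u0}
  after b @ step 1: {u1}
  — P admits the full trace.
Run σ = ⟨b⟩ on Q: start {v0}
  after b @ step 1: ∅  — Q cannot continue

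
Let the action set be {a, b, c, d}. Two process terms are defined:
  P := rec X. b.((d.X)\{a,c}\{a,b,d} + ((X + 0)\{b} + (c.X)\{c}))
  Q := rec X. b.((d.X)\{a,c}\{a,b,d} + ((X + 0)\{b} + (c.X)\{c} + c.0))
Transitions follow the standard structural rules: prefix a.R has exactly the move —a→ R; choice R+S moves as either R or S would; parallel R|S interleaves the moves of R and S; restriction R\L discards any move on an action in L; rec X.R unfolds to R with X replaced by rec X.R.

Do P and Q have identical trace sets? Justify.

NO — witness ⟨bc⟩

P's transition system — 2 states:
  u0 = rec X. b.((d.X)\{a,c}\{a,b,d} + ((X + 0)\{b} + (c.X)\{c})) :: -b-> u1
  u1 = (d.(rec X. b.((d.X)\{a,c}\{a,b,d} + ((X + 0)\{b} + (c.X)\{c}))))\{a,c}\{a,b,d} + (((rec X. b.((d.X)\{a,c}\{a,b,d} + ((X + 0)\{b} + (c.X)\{c}))) + 0)\{b} + (c.(rec X. b.((d.X)\{a,c}\{a,b,d} + ((X + 0)\{b} + (c.X)\{c}))))\{c}) :: ·
Q's transition system — 3 states:
  v0 = rec X. b.((d.X)\{a,c}\{a,b,d} + ((X + 0)\{b} + (c.X)\{c} + c.0)) :: -b-> v1
  v1 = (d.(rec X. b.((d.X)\{a,c}\{a,b,d} + ((X + 0)\{b} + (c.X)\{c} + c.0))))\{a,c}\{a,b,d} + (((rec X. b.((d.X)\{a,c}\{a,b,d} + ((X + 0)\{b} + (c.X)\{c} + c.0))) + 0)\{b} + (c.(rec X. b.((d.X)\{a,c}\{a,b,d} + ((X + 0)\{b} + (c.X)\{c} + c.0))))\{c} + c.0) :: -c-> v2
  v2 = 0 :: ·
Trace ⟨bc⟩ through Q, begin at {v0}:
  after b @ step 1: {v1}
  after c @ step 2: {v2}
  ✓ Q
Trace ⟨bc⟩ through P, begin at {u0}:
  after b @ step 1: {u1}
  after c @ step 2: no successor for P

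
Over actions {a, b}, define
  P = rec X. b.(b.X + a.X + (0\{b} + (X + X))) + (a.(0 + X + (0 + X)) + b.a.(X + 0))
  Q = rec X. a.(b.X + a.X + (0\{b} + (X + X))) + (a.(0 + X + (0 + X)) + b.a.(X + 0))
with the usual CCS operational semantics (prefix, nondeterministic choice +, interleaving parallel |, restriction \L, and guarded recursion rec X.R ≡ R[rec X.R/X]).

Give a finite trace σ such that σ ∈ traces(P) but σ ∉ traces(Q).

bb

P's transition system — 5 states:
  m0 = rec X. b.(b.X + a.X + (0\{b} + (X + X))) + (a.(0 + X + (0 + X)) + b.a.(X + 0)) ⊢ =a=> m1, =b=> m2, =b=> m3
  m1 = 0 + (rec X. b.(b.X + a.X + (0\{b} + (X + X))) + (a.(0 + X + (0 + X)) + b.a.(X + 0))) + (0 + (rec X. b.(b.X + a.X + (0\{b} + (X + X))) + (a.(0 + X + (0 + X)) + b.a.(X + 0)))) ⊢ =a=> m1, =b=> m2, =b=> m3
  m2 = a.((rec X. b.(b.X + a.X + (0\{b} + (X + X))) + (a.(0 + X + (0 + X)) + b.a.(X + 0))) + 0) ⊢ =a=> m4
  m3 = b.(rec X. b.(b.X + a.X + (0\{b} + (X + X))) + (a.(0 + X + (0 + X)) + b.a.(X + 0))) + a.(rec X. b.(b.X + a.X + (0\{b} + (X + X))) + (a.(0 + X + (0 + X)) + b.a.(X + 0))) + (0\{b} + ((rec X. b.(b.X + a.X + (0\{b} + (X + X))) + (a.(0 + X + (0 + X)) + b.a.(X + 0))) + (rec X. b.(b.X + a.X + (0\{b} + (X + X))) + (a.(0 + X + (0 + X)) + b.a.(X + 0))))) ⊢ =a=> m0, =a=> m1, =b=> m0, =b=> m2, =b=> m3
  m4 = (rec X. b.(b.X + a.X + (0\{b} + (X + X))) + (a.(0 + X + (0 + X)) + b.a.(X + 0))) + 0 ⊢ =a=> m1, =b=> m2, =b=> m3
Q's transition system — 5 states:
  n0 = rec X. a.(b.X + a.X + (0\{b} + (X + X))) + (a.(0 + X + (0 + X)) + b.a.(X + 0)) ⊢ =a=> n1, =a=> n2, =b=> n3
  n1 = 0 + (rec X. a.(b.X + a.X + (0\{b} + (X + X))) + (a.(0 + X + (0 + X)) + b.a.(X + 0))) + (0 + (rec X. a.(b.X + a.X + (0\{b} + (X + X))) + (a.(0 + X + (0 + X)) + b.a.(X + 0)))) ⊢ =a=> n1, =a=> n2, =b=> n3
  n2 = b.(rec X. a.(b.X + a.X + (0\{b} + (X + X))) + (a.(0 + X + (0 + X)) + b.a.(X + 0))) + a.(rec X. a.(b.X + a.X + (0\{b} + (X + X))) + (a.(0 + X + (0 + X)) + b.a.(X + 0))) + (0\{b} + ((rec X. a.(b.X + a.X + (0\{b} + (X + X))) + (a.(0 + X + (0 + X)) + b.a.(X + 0))) + (rec X. a.(b.X + a.X + (0\{b} + (X + X))) + (a.(0 + X + (0 + X)) + b.a.(X + 0))))) ⊢ =a=> n0, =a=> n1, =a=> n2, =b=> n0, =b=> n3
  n3 = a.((rec X. a.(b.X + a.X + (0\{b} + (X + X))) + (a.(0 + X + (0 + X)) + b.a.(X + 0))) + 0) ⊢ =a=> n4
  n4 = (rec X. a.(b.X + a.X + (0\{b} + (X + X))) + (a.(0 + X + (0 + X)) + b.a.(X + 0))) + 0 ⊢ =a=> n1, =a=> n2, =b=> n3
Trace ⟨bb⟩ through P, begin at {m0}:
  [1] b ⇒ {m2, m3}
  [2] b ⇒ {m0, m2, m3}
  — P admits the full trace.
Trace ⟨bb⟩ through Q, begin at {n0}:
  [1] b ⇒ {n3}
  [2] b ⇒ ∅  — Q cannot continue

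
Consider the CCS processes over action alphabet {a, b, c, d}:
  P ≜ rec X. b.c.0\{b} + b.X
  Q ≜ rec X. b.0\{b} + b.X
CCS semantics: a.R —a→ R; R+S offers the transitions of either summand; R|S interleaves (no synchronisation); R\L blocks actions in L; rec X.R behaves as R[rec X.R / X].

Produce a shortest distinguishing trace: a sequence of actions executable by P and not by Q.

P's transition system — 3 states:
  p0 = rec X. b.c.0\{b} + b.X | =b=> p0, =b=> p1
  p1 = c.0\{b} | =c=> p2
  p2 = 0\{b} | ∅
Q's transition system — 2 states:
  q0 = rec X. b.0\{b} + b.X | =b=> q0, =b=> q1
  q1 = 0\{b} | ∅
Trace ⟨bc⟩ through P, begin at {p0}:
  after b @ step 1: {p0, p1}
  after c @ step 2: {p2}
  ✓ P
Trace ⟨bc⟩ through Q, begin at {q0}:
  after b @ step 1: {q0, q1}
  after c @ step 2: ∅  — Q cannot continue

bc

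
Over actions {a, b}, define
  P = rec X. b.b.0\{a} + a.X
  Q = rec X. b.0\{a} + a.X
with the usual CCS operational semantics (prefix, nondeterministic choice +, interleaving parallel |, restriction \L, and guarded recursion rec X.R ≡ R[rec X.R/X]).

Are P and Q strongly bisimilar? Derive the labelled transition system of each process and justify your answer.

not bisimilar

LTS(P): 3 reachable states
  u0 = rec X. b.b.0\{a} + a.X → --a--▸ u0, --b--▸ u1
  u1 = b.0\{a} → --b--▸ u2
  u2 = 0\{a} → (no moves)
LTS(Q): 2 reachable states
  v0 = rec X. b.0\{a} + a.X → --a--▸ v0, --b--▸ v1
  v1 = 0\{a} → (no moves)
Coarsest stable partition (strong bisimilarity classes):
  B0 = {u0}
  B1 = {u1}
  B2 = {u2, v1}
  B3 = {v0}
u0 ∈ B0, v0 ∈ B3 → different blocks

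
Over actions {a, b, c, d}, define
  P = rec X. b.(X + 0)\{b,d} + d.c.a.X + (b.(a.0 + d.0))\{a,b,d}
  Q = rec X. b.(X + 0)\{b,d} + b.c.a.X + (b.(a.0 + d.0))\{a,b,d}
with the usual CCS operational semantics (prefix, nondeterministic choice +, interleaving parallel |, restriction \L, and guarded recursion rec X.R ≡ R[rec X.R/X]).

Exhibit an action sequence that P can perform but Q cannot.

d

Reachable graph of P (4 states):
  u0 = rec X. b.(X + 0)\{b,d} + d.c.a.X + (b.(a.0 + d.0))\{a,b,d} has moves --b--▸ u1, --d--▸ u2
  u1 = ((rec X. b.(X + 0)\{b,d} + d.c.a.X + (b.(a.0 + d.0))\{a,b,d}) + 0)\{b,d} has moves deadlocked
  u2 = c.a.(rec X. b.(X + 0)\{b,d} + d.c.a.X + (b.(a.0 + d.0))\{a,b,d}) has moves --c--▸ u3
  u3 = a.(rec X. b.(X + 0)\{b,d} + d.c.a.X + (b.(a.0 + d.0))\{a,b,d}) has moves --a--▸ u0
Reachable graph of Q (4 states):
  v0 = rec X. b.(X + 0)\{b,d} + b.c.a.X + (b.(a.0 + d.0))\{a,b,d} has moves --b--▸ v1, --b--▸ v2
  v1 = ((rec X. b.(X + 0)\{b,d} + b.c.a.X + (b.(a.0 + d.0))\{a,b,d}) + 0)\{b,d} has moves deadlocked
  v2 = c.a.(rec X. b.(X + 0)\{b,d} + b.c.a.X + (b.(a.0 + d.0))\{a,b,d}) has moves --c--▸ v3
  v3 = a.(rec X. b.(X + 0)\{b,d} + b.c.a.X + (b.(a.0 + d.0))\{a,b,d}) has moves --a--▸ v0
Trace ⟨d⟩ through P, begin at {u0}:
  [1] d ⇒ {u2}
  ✓ P
Trace ⟨d⟩ through Q, begin at {v0}:
  [1] d ⇒ no successor for Q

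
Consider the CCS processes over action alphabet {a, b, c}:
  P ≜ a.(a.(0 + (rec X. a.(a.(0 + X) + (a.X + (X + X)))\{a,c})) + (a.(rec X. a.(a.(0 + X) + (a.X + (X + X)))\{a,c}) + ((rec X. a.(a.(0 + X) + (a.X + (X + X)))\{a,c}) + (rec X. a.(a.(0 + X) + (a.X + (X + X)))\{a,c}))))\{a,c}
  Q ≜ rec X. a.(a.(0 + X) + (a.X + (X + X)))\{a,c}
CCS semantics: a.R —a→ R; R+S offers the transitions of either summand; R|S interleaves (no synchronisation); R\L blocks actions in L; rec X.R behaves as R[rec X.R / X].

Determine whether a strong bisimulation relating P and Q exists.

YES

Reachable graph of P (2 states):
  s0 = a.(a.(0 + (rec X. a.(a.(0 + X) + (a.X + (X + X)))\{a,c})) + (a.(rec X. a.(a.(0 + X) + (a.X + (X + X)))\{a,c}) + ((rec X. a.(a.(0 + X) + (a.X + (X + X)))\{a,c}) + (rec X. a.(a.(0 + X) + (a.X + (X + X)))\{a,c}))))\{a,c} → =a=> s1
  s1 = (a.(0 + (rec X. a.(a.(0 + X) + (a.X + (X + X)))\{a,c})) + (a.(rec X. a.(a.(0 + X) + (a.X + (X + X)))\{a,c}) + ((rec X. a.(a.(0 + X) + (a.X + (X + X)))\{a,c}) + (rec X. a.(a.(0 + X) + (a.X + (X + X)))\{a,c}))))\{a,c} → ∅
Reachable graph of Q (2 states):
  t0 = rec X. a.(a.(0 + X) + (a.X + (X + X)))\{a,c} → =a=> t1
  t1 = (a.(0 + (rec X. a.(a.(0 + X) + (a.X + (X + X)))\{a,c})) + (a.(rec X. a.(a.(0 + X) + (a.X + (X + X)))\{a,c}) + ((rec X. a.(a.(0 + X) + (a.X + (X + X)))\{a,c}) + (rec X. a.(a.(0 + X) + (a.X + (X + X)))\{a,c}))))\{a,c} → ∅
Partition-refinement fixed point:
  B0 = {s0, t0}
  B1 = {s1, t1}
s0 ∈ B0, t0 ∈ B0 → same block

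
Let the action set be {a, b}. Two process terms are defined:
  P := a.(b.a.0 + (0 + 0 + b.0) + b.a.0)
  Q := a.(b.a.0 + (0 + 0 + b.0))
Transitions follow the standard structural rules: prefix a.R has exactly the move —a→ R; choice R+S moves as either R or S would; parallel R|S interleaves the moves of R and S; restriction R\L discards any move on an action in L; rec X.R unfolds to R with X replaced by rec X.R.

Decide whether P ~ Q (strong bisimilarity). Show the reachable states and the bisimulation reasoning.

LTS(P): 4 reachable states
  p0 = a.(b.a.0 + (0 + 0 + b.0) + b.a.0) :: --a--▸ p1
  p1 = b.a.0 + (0 + 0 + b.0) + b.a.0 :: --b--▸ p2, --b--▸ p3
  p2 = 0 :: deadlocked
  p3 = a.0 :: --a--▸ p2
LTS(Q): 4 reachable states
  q0 = a.(b.a.0 + (0 + 0 + b.0)) :: --a--▸ q1
  q1 = b.a.0 + (0 + 0 + b.0) :: --b--▸ q2, --b--▸ q3
  q2 = 0 :: deadlocked
  q3 = a.0 :: --a--▸ q2
Bisimilarity quotient blocks:
  B0 = {p0, q0}
  B1 = {p1, q1}
  B2 = {p3, q3}
  B3 = {p2, q2}
p0 ∈ B0, q0 ∈ B0 → same block

bisimilar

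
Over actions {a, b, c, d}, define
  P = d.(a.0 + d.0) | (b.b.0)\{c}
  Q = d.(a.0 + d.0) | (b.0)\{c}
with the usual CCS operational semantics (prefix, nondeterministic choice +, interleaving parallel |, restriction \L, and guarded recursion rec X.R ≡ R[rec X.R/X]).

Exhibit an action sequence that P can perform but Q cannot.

bb

Reachable graph of P (9 states):
  u0 = d.(a.0 + d.0) | (b.b.0)\{c} has moves --b--▸ u1, --d--▸ u2
  u1 = d.(a.0 + d.0) | (b.0)\{c} has moves --b--▸ u3, --d--▸ u4
  u2 = (a.0 + d.0) | (b.b.0)\{c} has moves --a--▸ u5, --b--▸ u4, --d--▸ u5
  u3 = d.(a.0 + d.0) | 0\{c} has moves --d--▸ u6
  u4 = (a.0 + d.0) | (b.0)\{c} has moves --a--▸ u7, --b--▸ u6, --d--▸ u7
  u5 = 0 | (b.b.0)\{c} has moves --b--▸ u7
  u6 = (a.0 + d.0) | 0\{c} has moves --a--▸ u8, --d--▸ u8
  u7 = 0 | (b.0)\{c} has moves --b--▸ u8
  u8 = 0 | 0\{c} has moves ·
Reachable graph of Q (6 states):
  v0 = d.(a.0 + d.0) | (b.0)\{c} has moves --b--▸ v1, --d--▸ v2
  v1 = d.(a.0 + d.0) | 0\{c} has moves --d--▸ v3
  v2 = (a.0 + d.0) | (b.0)\{c} has moves --a--▸ v4, --b--▸ v3, --d--▸ v4
  v3 = (a.0 + d.0) | 0\{c} has moves --a--▸ v5, --d--▸ v5
  v4 = 0 | (b.0)\{c} has moves --b--▸ v5
  v5 = 0 | 0\{c} has moves ·
Run σ = ⟨bb⟩ on P: start {u0}
  after b @ step 1: {u1}
  after b @ step 2: {u3}
  P completes σ.
Run σ = ⟨bb⟩ on Q: start {v0}
  after b @ step 1: {v1}
  after b @ step 2: ∅  — Q cannot continue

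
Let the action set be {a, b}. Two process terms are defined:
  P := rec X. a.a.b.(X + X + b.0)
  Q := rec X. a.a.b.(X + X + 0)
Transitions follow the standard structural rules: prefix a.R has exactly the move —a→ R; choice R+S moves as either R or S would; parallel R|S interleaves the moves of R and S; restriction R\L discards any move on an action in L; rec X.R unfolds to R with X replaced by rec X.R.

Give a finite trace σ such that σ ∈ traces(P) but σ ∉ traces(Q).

aabb

LTS(P): 5 reachable states
  p0 = rec X. a.a.b.(X + X + b.0) → -a-> p1
  p1 = a.b.((rec X. a.a.b.(X + X + b.0)) + (rec X. a.a.b.(X + X + b.0)) + b.0) → -a-> p2
  p2 = b.((rec X. a.a.b.(X + X + b.0)) + (rec X. a.a.b.(X + X + b.0)) + b.0) → -b-> p3
  p3 = (rec X. a.a.b.(X + X + b.0)) + (rec X. a.a.b.(X + X + b.0)) + b.0 → -a-> p1, -b-> p4
  p4 = 0 → stopped
LTS(Q): 4 reachable states
  q0 = rec X. a.a.b.(X + X + 0) → -a-> q1
  q1 = a.b.((rec X. a.a.b.(X + X + 0)) + (rec X. a.a.b.(X + X + 0)) + 0) → -a-> q2
  q2 = b.((rec X. a.a.b.(X + X + 0)) + (rec X. a.a.b.(X + X + 0)) + 0) → -b-> q3
  q3 = (rec X. a.a.b.(X + X + 0)) + (rec X. a.a.b.(X + X + 0)) + 0 → -a-> q1
Executing aabb from P (initial set {p0}):
  after a @ step 1: {p1}
  after a @ step 2: {p2}
  after b @ step 3: {p3}
  after b @ step 4: {p4}
  P completes σ.
Executing aabb from Q (initial set {q0}):
  after a @ step 1: {q1}
  after a @ step 2: {q2}
  after b @ step 3: {q3}
  after b @ step 4: ∅  — Q cannot continue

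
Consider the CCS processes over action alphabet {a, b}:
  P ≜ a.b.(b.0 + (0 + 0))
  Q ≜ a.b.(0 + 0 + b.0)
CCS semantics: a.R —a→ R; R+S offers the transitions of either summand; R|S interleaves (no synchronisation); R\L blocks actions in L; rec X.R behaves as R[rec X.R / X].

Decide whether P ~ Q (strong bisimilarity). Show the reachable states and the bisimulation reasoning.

bisimilar

Reachable graph of P (4 states):
  m0 = a.b.(b.0 + (0 + 0)) :: -a-> m1
  m1 = b.(b.0 + (0 + 0)) :: -b-> m2
  m2 = b.0 + (0 + 0) :: -b-> m3
  m3 = 0 :: deadlocked
Reachable graph of Q (4 states):
  n0 = a.b.(0 + 0 + b.0) :: -a-> n1
  n1 = b.(0 + 0 + b.0) :: -b-> n2
  n2 = 0 + 0 + b.0 :: -b-> n3
  n3 = 0 :: deadlocked
Bisimilarity quotient blocks:
  B0 = {m0, n0}
  B1 = {m1, n1}
  B2 = {m2, n2}
  B3 = {m3, n3}
m0 ∈ B0, n0 ∈ B0 → same block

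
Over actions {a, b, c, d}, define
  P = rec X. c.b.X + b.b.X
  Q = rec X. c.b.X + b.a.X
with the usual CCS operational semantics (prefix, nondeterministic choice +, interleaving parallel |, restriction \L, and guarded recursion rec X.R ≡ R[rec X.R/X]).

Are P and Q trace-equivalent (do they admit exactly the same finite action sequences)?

LTS(P): 2 reachable states
  u0 = rec X. c.b.X + b.b.X has moves —b→ u1, —c→ u1
  u1 = b.(rec X. c.b.X + b.b.X) has moves —b→ u0
LTS(Q): 3 reachable states
  v0 = rec X. c.b.X + b.a.X has moves —b→ v1, —c→ v2
  v1 = a.(rec X. c.b.X + b.a.X) has moves —a→ v0
  v2 = b.(rec X. c.b.X + b.a.X) has moves —b→ v0
Executing bb from P (initial set {u0}):
  [1] b ⇒ {u1}
  [2] b ⇒ {u0}
  ✓ P
Executing bb from Q (initial set {v0}):
  [1] b ⇒ {v1}
  [2] b ⇒ ∅  — Q cannot continue

NO — witness ⟨bb⟩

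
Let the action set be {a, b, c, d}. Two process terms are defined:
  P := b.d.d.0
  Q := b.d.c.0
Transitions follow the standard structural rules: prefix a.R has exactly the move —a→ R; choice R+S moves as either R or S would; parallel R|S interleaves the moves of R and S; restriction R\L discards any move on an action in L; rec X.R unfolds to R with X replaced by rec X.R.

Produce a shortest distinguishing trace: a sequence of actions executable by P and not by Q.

bdd

P's transition system — 4 states:
  m0 = b.d.d.0 has moves --b--▸ m1
  m1 = d.d.0 has moves --d--▸ m2
  m2 = d.0 has moves --d--▸ m3
  m3 = 0 has moves ·
Q's transition system — 4 states:
  n0 = b.d.c.0 has moves --b--▸ n1
  n1 = d.c.0 has moves --d--▸ n2
  n2 = c.0 has moves --c--▸ n3
  n3 = 0 has moves ·
Trace ⟨bdd⟩ through P, begin at {m0}:
  after b @ step 1: {m1}
  after d @ step 2: {m2}
  after d @ step 3: {m3}
  P completes σ.
Trace ⟨bdd⟩ through Q, begin at {n0}:
  after b @ step 1: {n1}
  after d @ step 2: {n2}
  after d @ step 3: ∅ (Q stuck)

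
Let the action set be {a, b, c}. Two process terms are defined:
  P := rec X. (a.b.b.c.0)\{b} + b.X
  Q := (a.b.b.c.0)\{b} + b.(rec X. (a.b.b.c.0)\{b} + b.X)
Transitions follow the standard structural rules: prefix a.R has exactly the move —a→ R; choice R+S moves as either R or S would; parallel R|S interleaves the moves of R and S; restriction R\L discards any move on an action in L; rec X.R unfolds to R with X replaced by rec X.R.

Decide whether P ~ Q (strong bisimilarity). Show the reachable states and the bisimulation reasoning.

Reachable graph of P (2 states):
  s0 = rec X. (a.b.b.c.0)\{b} + b.X has moves -a-> s1, -b-> s0
  s1 = (b.b.c.0)\{b} has moves ·
Reachable graph of Q (3 states):
  t0 = (a.b.b.c.0)\{b} + b.(rec X. (a.b.b.c.0)\{b} + b.X) has moves -a-> t1, -b-> t2
  t1 = (b.b.c.0)\{b} has moves ·
  t2 = rec X. (a.b.b.c.0)\{b} + b.X has moves -a-> t1, -b-> t2
Partition-refinement fixed point:
  B0 = {s0, t0, t2}
  B1 = {s1, t1}
s0 ∈ B0, t0 ∈ B0 → same block

YES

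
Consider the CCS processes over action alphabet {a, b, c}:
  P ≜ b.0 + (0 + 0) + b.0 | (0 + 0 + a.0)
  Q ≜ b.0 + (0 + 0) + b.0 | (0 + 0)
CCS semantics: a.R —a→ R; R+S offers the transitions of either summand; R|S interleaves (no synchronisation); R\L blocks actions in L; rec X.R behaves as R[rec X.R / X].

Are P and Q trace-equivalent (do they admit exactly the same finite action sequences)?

trace-distinct — witness ⟨a⟩

Reachable graph of P (5 states):
  s0 = b.0 + (0 + 0) + b.0 | (0 + 0 + a.0) ⊢ =a=> s1, =b=> s2, =b=> s3
  s1 = b.0 | 0 ⊢ =b=> s4
  s2 = 0 ⊢ ∅
  s3 = 0 | (0 + 0 + a.0) ⊢ =a=> s4
  s4 = 0 | 0 ⊢ ∅
Reachable graph of Q (3 states):
  t0 = b.0 + (0 + 0) + b.0 | (0 + 0) ⊢ =b=> t1, =b=> t2
  t1 = 0 ⊢ ∅
  t2 = 0 | (0 + 0) ⊢ ∅
Run σ = ⟨a⟩ on P: start {s0}
  [1] a ⇒ {s1}
  — P admits the full trace.
Run σ = ⟨a⟩ on Q: start {t0}
  [1] a ⇒ ∅  — Q cannot continue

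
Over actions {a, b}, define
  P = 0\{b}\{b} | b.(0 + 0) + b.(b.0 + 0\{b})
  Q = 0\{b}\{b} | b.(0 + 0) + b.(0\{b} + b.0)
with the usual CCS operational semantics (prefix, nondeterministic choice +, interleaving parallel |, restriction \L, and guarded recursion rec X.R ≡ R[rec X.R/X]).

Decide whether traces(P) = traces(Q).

Reachable graph of P (4 states):
  m0 = 0\{b}\{b} | b.(0 + 0) + b.(b.0 + 0\{b}) ⊢ —b→ m1, —b→ m2
  m1 = 0\{b}\{b} | (0 + 0) ⊢ ∅
  m2 = b.0 + 0\{b} ⊢ —b→ m3
  m3 = 0 ⊢ ∅
Reachable graph of Q (4 states):
  n0 = 0\{b}\{b} | b.(0 + 0) + b.(0\{b} + b.0) ⊢ —b→ n1, —b→ n2
  n1 = 0\{b} + b.0 ⊢ —b→ n3
  n2 = 0\{b}\{b} | (0 + 0) ⊢ ∅
  n3 = 0 ⊢ ∅
Bisimilarity quotient blocks:
  B0 = {m0, n0}
  B1 = {m2, n1}
  B2 = {m1, m3, n2, n3}
m0 ∈ B0, n0 ∈ B0 → same block
Bisimilar ⇒ trace-equivalent.

YES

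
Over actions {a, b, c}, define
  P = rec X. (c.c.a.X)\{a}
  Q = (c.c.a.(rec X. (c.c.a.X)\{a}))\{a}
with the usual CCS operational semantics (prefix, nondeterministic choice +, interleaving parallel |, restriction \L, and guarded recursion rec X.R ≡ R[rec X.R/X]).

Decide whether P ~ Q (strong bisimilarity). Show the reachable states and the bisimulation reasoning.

LTS(P): 3 reachable states
  s0 = rec X. (c.c.a.X)\{a} :: --c--▸ s1
  s1 = (c.a.(rec X. (c.c.a.X)\{a}))\{a} :: --c--▸ s2
  s2 = (a.(rec X. (c.c.a.X)\{a}))\{a} :: stopped
LTS(Q): 3 reachable states
  t0 = (c.c.a.(rec X. (c.c.a.X)\{a}))\{a} :: --c--▸ t1
  t1 = (c.a.(rec X. (c.c.a.X)\{a}))\{a} :: --c--▸ t2
  t2 = (a.(rec X. (c.c.a.X)\{a}))\{a} :: stopped
Coarsest stable partition (strong bisimilarity classes):
  B0 = {s0, t0}
  B1 = {s1, t1}
  B2 = {s2, t2}
s0 ∈ B0, t0 ∈ B0 → same block

bisimilar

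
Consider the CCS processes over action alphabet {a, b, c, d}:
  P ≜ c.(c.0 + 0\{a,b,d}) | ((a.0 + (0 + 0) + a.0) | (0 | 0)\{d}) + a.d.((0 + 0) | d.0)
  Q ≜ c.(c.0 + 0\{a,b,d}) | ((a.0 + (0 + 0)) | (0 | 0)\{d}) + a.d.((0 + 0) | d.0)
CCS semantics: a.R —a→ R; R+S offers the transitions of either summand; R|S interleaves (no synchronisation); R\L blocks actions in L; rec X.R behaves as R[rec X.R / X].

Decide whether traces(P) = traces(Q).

LTS(P): 9 reachable states
  s0 = c.(c.0 + 0\{a,b,d}) | ((a.0 + (0 + 0) + a.0) | (0 | 0)\{d}) + a.d.((0 + 0) | d.0) :: =a=> s1, =a=> s2, =c=> s3
  s1 = c.(c.0 + 0\{a,b,d}) | (0 | (0 | 0)\{d}) :: =c=> s4
  s2 = d.((0 + 0) | d.0) :: =d=> s5
  s3 = (c.0 + 0\{a,b,d}) | ((a.0 + (0 + 0) + a.0) | (0 | 0)\{d}) :: =a=> s4, =c=> s6
  s4 = (c.0 + 0\{a,b,d}) | (0 | (0 | 0)\{d}) :: =c=> s7
  s5 = (0 + 0) | d.0 :: =d=> s8
  s6 = 0 | ((a.0 + (0 + 0) + a.0) | (0 | 0)\{d}) :: =a=> s7
  s7 = 0 | (0 | (0 | 0)\{d}) :: ·
  s8 = (0 + 0) | 0 :: ·
LTS(Q): 9 reachable states
  t0 = c.(c.0 + 0\{a,b,d}) | ((a.0 + (0 + 0)) | (0 | 0)\{d}) + a.d.((0 + 0) | d.0) :: =a=> t1, =a=> t2, =c=> t3
  t1 = c.(c.0 + 0\{a,b,d}) | (0 | (0 | 0)\{d}) :: =c=> t4
  t2 = d.((0 + 0) | d.0) :: =d=> t5
  t3 = (c.0 + 0\{a,b,d}) | ((a.0 + (0 + 0)) | (0 | 0)\{d}) :: =a=> t4, =c=> t6
  t4 = (c.0 + 0\{a,b,d}) | (0 | (0 | 0)\{d}) :: =c=> t7
  t5 = (0 + 0) | d.0 :: =d=> t8
  t6 = 0 | ((a.0 + (0 + 0)) | (0 | 0)\{d}) :: =a=> t7
  t7 = 0 | (0 | (0 | 0)\{d}) :: ·
  t8 = (0 + 0) | 0 :: ·
Coarsest stable partition (strong bisimilarity classes):
  B0 = {s0, t0}
  B1 = {s2, t2}
  B2 = {s5, t5}
  B3 = {s7, s8, t7, t8}
  B4 = {s1, t1}
  B5 = {s4, t4}
  B6 = {s3, t3}
  B7 = {s6, t6}
s0 ∈ B0, t0 ∈ B0 → same block
Bisimilar ⇒ trace-equivalent.

traces(P) = traces(Q)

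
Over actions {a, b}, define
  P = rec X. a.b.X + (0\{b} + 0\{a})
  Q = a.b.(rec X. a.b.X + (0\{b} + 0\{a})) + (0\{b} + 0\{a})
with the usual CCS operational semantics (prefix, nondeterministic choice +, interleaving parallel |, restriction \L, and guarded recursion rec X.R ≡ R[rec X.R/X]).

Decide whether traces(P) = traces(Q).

Reachable graph of P (2 states):
  m0 = rec X. a.b.X + (0\{b} + 0\{a}) | -a-> m1
  m1 = b.(rec X. a.b.X + (0\{b} + 0\{a})) | -b-> m0
Reachable graph of Q (3 states):
  n0 = a.b.(rec X. a.b.X + (0\{b} + 0\{a})) + (0\{b} + 0\{a}) | -a-> n1
  n1 = b.(rec X. a.b.X + (0\{b} + 0\{a})) | -b-> n2
  n2 = rec X. a.b.X + (0\{b} + 0\{a}) | -a-> n1
Coarsest stable partition (strong bisimilarity classes):
  B0 = {m0, n0, n2}
  B1 = {m1, n1}
m0 ∈ B0, n0 ∈ B0 → same block
Bisimilar ⇒ trace-equivalent.

YES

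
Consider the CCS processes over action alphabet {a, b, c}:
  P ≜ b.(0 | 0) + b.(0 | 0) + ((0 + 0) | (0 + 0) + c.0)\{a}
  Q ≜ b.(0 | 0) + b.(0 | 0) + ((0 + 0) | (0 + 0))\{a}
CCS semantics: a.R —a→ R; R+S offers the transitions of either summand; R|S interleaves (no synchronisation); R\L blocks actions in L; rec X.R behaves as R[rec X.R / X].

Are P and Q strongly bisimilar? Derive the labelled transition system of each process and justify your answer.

P's transition system — 3 states:
  u0 = b.(0 | 0) + b.(0 | 0) + ((0 + 0) | (0 + 0) + c.0)\{a} has moves —b→ u1, —c→ u2
  u1 = 0 | 0 has moves ∅
  u2 = 0\{a} has moves ∅
Q's transition system — 2 states:
  v0 = b.(0 | 0) + b.(0 | 0) + ((0 + 0) | (0 + 0))\{a} has moves —b→ v1
  v1 = 0 | 0 has moves ∅
Partition-refinement fixed point:
  B0 = {u0}
  B1 = {u1, u2, v1}
  B2 = {v0}
u0 ∈ B0, v0 ∈ B2 → different blocks

not bisimilar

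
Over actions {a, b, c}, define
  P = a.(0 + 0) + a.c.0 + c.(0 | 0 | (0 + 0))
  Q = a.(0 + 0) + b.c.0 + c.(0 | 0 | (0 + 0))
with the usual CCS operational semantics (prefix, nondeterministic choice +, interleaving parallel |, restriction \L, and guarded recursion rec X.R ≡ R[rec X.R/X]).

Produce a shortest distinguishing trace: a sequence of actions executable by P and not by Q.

ac

LTS(P): 5 reachable states
  u0 = a.(0 + 0) + a.c.0 + c.(0 | 0 | (0 + 0)) :: -a-> u1, -a-> u2, -c-> u3
  u1 = 0 + 0 :: (no moves)
  u2 = c.0 :: -c-> u4
  u3 = 0 | 0 | (0 + 0) :: (no moves)
  u4 = 0 :: (no moves)
LTS(Q): 5 reachable states
  v0 = a.(0 + 0) + b.c.0 + c.(0 | 0 | (0 + 0)) :: -a-> v1, -b-> v2, -c-> v3
  v1 = 0 + 0 :: (no moves)
  v2 = c.0 :: -c-> v4
  v3 = 0 | 0 | (0 + 0) :: (no moves)
  v4 = 0 :: (no moves)
Trace ⟨ac⟩ through P, begin at {u0}:
  after a @ step 1: {u1, u2}
  after c @ step 2: {u4}
  — P admits the full trace.
Trace ⟨ac⟩ through Q, begin at {v0}:
  after a @ step 1: {v1}
  after c @ step 2: no successor for Q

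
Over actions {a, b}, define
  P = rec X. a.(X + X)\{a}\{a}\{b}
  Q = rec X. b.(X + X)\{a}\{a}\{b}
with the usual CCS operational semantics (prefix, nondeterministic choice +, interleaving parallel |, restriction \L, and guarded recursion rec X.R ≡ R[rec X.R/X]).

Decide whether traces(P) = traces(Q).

LTS(P): 2 reachable states
  m0 = rec X. a.(X + X)\{a}\{a}\{b} → --a--▸ m1
  m1 = ((rec X. a.(X + X)\{a}\{a}\{b}) + (rec X. a.(X + X)\{a}\{a}\{b}))\{a}\{a}\{b} → stopped
LTS(Q): 2 reachable states
  n0 = rec X. b.(X + X)\{a}\{a}\{b} → --b--▸ n1
  n1 = ((rec X. b.(X + X)\{a}\{a}\{b}) + (rec X. b.(X + X)\{a}\{a}\{b}))\{a}\{a}\{b} → stopped
Trace ⟨a⟩ through P, begin at {m0}:
  after a @ step 1: {m1}
  ✓ P
Trace ⟨a⟩ through Q, begin at {n0}:
  after a @ step 1: ∅  — Q cannot continue

traces(P) ≠ traces(Q) — witness ⟨a⟩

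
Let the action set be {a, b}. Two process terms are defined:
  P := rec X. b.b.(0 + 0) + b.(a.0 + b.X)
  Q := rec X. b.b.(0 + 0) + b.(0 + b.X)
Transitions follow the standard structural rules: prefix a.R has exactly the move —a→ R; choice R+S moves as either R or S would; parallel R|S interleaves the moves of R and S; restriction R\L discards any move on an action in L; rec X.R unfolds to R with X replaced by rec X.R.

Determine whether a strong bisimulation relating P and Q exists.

not bisimilar

Reachable graph of P (5 states):
  m0 = rec X. b.b.(0 + 0) + b.(a.0 + b.X) :: =b=> m1, =b=> m2
  m1 = a.0 + b.(rec X. b.b.(0 + 0) + b.(a.0 + b.X)) :: =a=> m3, =b=> m0
  m2 = b.(0 + 0) :: =b=> m4
  m3 = 0 :: ·
  m4 = 0 + 0 :: ·
Reachable graph of Q (4 states):
  n0 = rec X. b.b.(0 + 0) + b.(0 + b.X) :: =b=> n1, =b=> n2
  n1 = 0 + b.(rec X. b.b.(0 + 0) + b.(0 + b.X)) :: =b=> n0
  n2 = b.(0 + 0) :: =b=> n3
  n3 = 0 + 0 :: ·
Bisimilarity quotient blocks:
  B0 = {m0}
  B1 = {m2, n2}
  B2 = {m3, m4, n3}
  B3 = {m1}
  B4 = {n0}
  B5 = {n1}
m0 ∈ B0, n0 ∈ B4 → different blocks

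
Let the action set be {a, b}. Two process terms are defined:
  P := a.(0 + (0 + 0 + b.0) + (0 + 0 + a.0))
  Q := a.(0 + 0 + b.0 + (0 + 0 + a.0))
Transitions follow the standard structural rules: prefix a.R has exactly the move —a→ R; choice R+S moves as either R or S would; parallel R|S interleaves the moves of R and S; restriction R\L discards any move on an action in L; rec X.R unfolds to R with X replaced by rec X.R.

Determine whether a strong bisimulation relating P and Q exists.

P's transition system — 3 states:
  s0 = a.(0 + (0 + 0 + b.0) + (0 + 0 + a.0)) → --a--▸ s1
  s1 = 0 + (0 + 0 + b.0) + (0 + 0 + a.0) → --a--▸ s2, --b--▸ s2
  s2 = 0 → stopped
Q's transition system — 3 states:
  t0 = a.(0 + 0 + b.0 + (0 + 0 + a.0)) → --a--▸ t1
  t1 = 0 + 0 + b.0 + (0 + 0 + a.0) → --a--▸ t2, --b--▸ t2
  t2 = 0 → stopped
Coarsest stable partition (strong bisimilarity classes):
  B0 = {s0, t0}
  B1 = {s1, t1}
  B2 = {s2, t2}
s0 ∈ B0, t0 ∈ B0 → same block

YES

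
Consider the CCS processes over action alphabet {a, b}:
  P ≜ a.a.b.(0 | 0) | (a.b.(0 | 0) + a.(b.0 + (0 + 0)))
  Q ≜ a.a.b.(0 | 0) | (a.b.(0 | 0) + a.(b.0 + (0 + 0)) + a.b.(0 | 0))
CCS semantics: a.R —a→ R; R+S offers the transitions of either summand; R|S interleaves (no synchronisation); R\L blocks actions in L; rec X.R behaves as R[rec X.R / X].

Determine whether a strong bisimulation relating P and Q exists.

Reachable graph of P (20 states):
  p0 = a.a.b.(0 | 0) | (a.b.(0 | 0) + a.(b.0 + (0 + 0))) | -a-> p1, -a-> p2, -a-> p3
  p1 = a.a.b.(0 | 0) | (b.0 + (0 + 0)) | -a-> p4, -b-> p5
  p2 = a.a.b.(0 | 0) | b.(0 | 0) | -a-> p6, -b-> p7
  p3 = a.b.(0 | 0) | (a.b.(0 | 0) + a.(b.0 + (0 + 0))) | -a-> p4, -a-> p6, -a-> p8
  p4 = a.b.(0 | 0) | (b.0 + (0 + 0)) | -a-> p9, -b-> p10
  p5 = a.a.b.(0 | 0) | 0 | -a-> p10
  p6 = a.b.(0 | 0) | b.(0 | 0) | -a-> p11, -b-> p12
  p7 = a.a.b.(0 | 0) | (0 | 0) | -a-> p12
  p8 = b.(0 | 0) | (a.b.(0 | 0) + a.(b.0 + (0 + 0))) | -a-> p11, -a-> p9, -b-> p13
  p9 = b.(0 | 0) | (b.0 + (0 + 0)) | -b-> p14, -b-> p15
  p10 = a.b.(0 | 0) | 0 | -a-> p15
  p11 = b.(0 | 0) | b.(0 | 0) | -b-> p16, -b-> p17
  p12 = a.b.(0 | 0) | (0 | 0) | -a-> p17
  p13 = 0 | 0 | (a.b.(0 | 0) + a.(b.0 + (0 + 0))) | -a-> p14, -a-> p16
  p14 = 0 | 0 | (b.0 + (0 + 0)) | -b-> p18
  p15 = b.(0 | 0) | 0 | -b-> p18
  p16 = 0 | 0 | b.(0 | 0) | -b-> p19
  p17 = b.(0 | 0) | (0 | 0) | -b-> p19
  p18 = 0 | 0 | 0 | stopped
  p19 = 0 | 0 | (0 | 0) | stopped
Reachable graph of Q (20 states):
  q0 = a.a.b.(0 | 0) | (a.b.(0 | 0) + a.(b.0 + (0 + 0)) + a.b.(0 | 0)) | -a-> q1, -a-> q2, -a-> q3
  q1 = a.a.b.(0 | 0) | (b.0 + (0 + 0)) | -a-> q4, -b-> q5
  q2 = a.a.b.(0 | 0) | b.(0 | 0) | -a-> q6, -b-> q7
  q3 = a.b.(0 | 0) | (a.b.(0 | 0) + a.(b.0 + (0 + 0)) + a.b.(0 | 0)) | -a-> q4, -a-> q6, -a-> q8
  q4 = a.b.(0 | 0) | (b.0 + (0 + 0)) | -a-> q9, -b-> q10
  q5 = a.a.b.(0 | 0) | 0 | -a-> q10
  q6 = a.b.(0 | 0) | b.(0 | 0) | -a-> q11, -b-> q12
  q7 = a.a.b.(0 | 0) | (0 | 0) | -a-> q12
  q8 = b.(0 | 0) | (a.b.(0 | 0) + a.(b.0 + (0 + 0)) + a.b.(0 | 0)) | -a-> q11, -a-> q9, -b-> q13
  q9 = b.(0 | 0) | (b.0 + (0 + 0)) | -b-> q14, -b-> q15
  q10 = a.b.(0 | 0) | 0 | -a-> q15
  q11 = b.(0 | 0) | b.(0 | 0) | -b-> q16, -b-> q17
  q12 = a.b.(0 | 0) | (0 | 0) | -a-> q17
  q13 = 0 | 0 | (a.b.(0 | 0) + a.(b.0 + (0 + 0)) + a.b.(0 | 0)) | -a-> q14, -a-> q16
  q14 = 0 | 0 | (b.0 + (0 + 0)) | -b-> q18
  q15 = b.(0 | 0) | 0 | -b-> q18
  q16 = 0 | 0 | b.(0 | 0) | -b-> q19
  q17 = b.(0 | 0) | (0 | 0) | -b-> q19
  q18 = 0 | 0 | 0 | stopped
  q19 = 0 | 0 | (0 | 0) | stopped
Partition-refinement fixed point:
  B0 = {p0, q0}
  B1 = {p3, q3}
  B2 = {p4, p6, p8, q4, q6, q8}
  B3 = {p11, p9, q11, q9}
  B4 = {p14, p15, p16, p17, q14, q15, q16, q17}
  B5 = {p18, p19, q18, q19}
  B6 = {p10, p12, p13, q10, q12, q13}
  B7 = {p1, p2, q1, q2}
  B8 = {p5, p7, q5, q7}
p0 ∈ B0, q0 ∈ B0 → same block

bisimilar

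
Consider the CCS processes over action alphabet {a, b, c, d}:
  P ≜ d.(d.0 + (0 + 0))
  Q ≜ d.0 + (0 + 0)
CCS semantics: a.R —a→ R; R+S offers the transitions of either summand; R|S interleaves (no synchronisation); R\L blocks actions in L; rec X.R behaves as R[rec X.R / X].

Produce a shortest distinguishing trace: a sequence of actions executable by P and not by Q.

Reachable graph of P (3 states):
  s0 = d.(d.0 + (0 + 0)) ⊢ --d--▸ s1
  s1 = d.0 + (0 + 0) ⊢ --d--▸ s2
  s2 = 0 ⊢ stopped
Reachable graph of Q (2 states):
  t0 = d.0 + (0 + 0) ⊢ --d--▸ t1
  t1 = 0 ⊢ stopped
Executing dd from P (initial set {s0}):
  step 1 (d): {s1}
  step 2 (d): {s2}
  — P admits the full trace.
Executing dd from Q (initial set {t0}):
  step 1 (d): {t1}
  step 2 (d): ∅ (Q stuck)

dd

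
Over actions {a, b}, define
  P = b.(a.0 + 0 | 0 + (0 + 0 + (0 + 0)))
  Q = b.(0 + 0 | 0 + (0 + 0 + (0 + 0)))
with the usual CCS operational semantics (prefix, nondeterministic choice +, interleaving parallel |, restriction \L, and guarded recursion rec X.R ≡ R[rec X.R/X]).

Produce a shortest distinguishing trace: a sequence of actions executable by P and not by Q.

ba

Reachable graph of P (3 states):
  s0 = b.(a.0 + 0 | 0 + (0 + 0 + (0 + 0))) has moves ··b··> s1
  s1 = a.0 + 0 | 0 + (0 + 0 + (0 + 0)) has moves ··a··> s2
  s2 = 0 has moves ∅
Reachable graph of Q (2 states):
  t0 = b.(0 + 0 | 0 + (0 + 0 + (0 + 0))) has moves ··b··> t1
  t1 = 0 + 0 | 0 + (0 + 0 + (0 + 0)) has moves ∅
Run σ = ⟨ba⟩ on P: start {s0}
  step 1 (b): {s1}
  step 2 (a): {s2}
  — P admits the full trace.
Run σ = ⟨ba⟩ on Q: start {t0}
  step 1 (b): {t1}
  step 2 (a): ∅  — Q cannot continue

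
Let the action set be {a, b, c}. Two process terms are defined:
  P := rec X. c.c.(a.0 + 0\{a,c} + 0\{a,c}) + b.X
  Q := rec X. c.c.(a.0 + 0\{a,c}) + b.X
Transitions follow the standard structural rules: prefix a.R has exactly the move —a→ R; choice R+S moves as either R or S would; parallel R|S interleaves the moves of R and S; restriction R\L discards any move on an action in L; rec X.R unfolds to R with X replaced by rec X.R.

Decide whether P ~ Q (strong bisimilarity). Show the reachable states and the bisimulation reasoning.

Reachable graph of P (4 states):
  s0 = rec X. c.c.(a.0 + 0\{a,c} + 0\{a,c}) + b.X | --b--▸ s0, --c--▸ s1
  s1 = c.(a.0 + 0\{a,c} + 0\{a,c}) | --c--▸ s2
  s2 = a.0 + 0\{a,c} + 0\{a,c} | --a--▸ s3
  s3 = 0 | (no moves)
Reachable graph of Q (4 states):
  t0 = rec X. c.c.(a.0 + 0\{a,c}) + b.X | --b--▸ t0, --c--▸ t1
  t1 = c.(a.0 + 0\{a,c}) | --c--▸ t2
  t2 = a.0 + 0\{a,c} | --a--▸ t3
  t3 = 0 | (no moves)
Coarsest stable partition (strong bisimilarity classes):
  B0 = {s0, t0}
  B1 = {s1, t1}
  B2 = {s2, t2}
  B3 = {s3, t3}
s0 ∈ B0, t0 ∈ B0 → same block

bisimilar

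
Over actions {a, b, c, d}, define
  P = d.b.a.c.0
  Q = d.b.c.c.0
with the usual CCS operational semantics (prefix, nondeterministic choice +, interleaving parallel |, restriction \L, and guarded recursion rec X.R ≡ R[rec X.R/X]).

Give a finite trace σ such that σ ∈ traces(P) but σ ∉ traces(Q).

P's transition system — 5 states:
  m0 = d.b.a.c.0 ⊢ --d--▸ m1
  m1 = b.a.c.0 ⊢ --b--▸ m2
  m2 = a.c.0 ⊢ --a--▸ m3
  m3 = c.0 ⊢ --c--▸ m4
  m4 = 0 ⊢ (no moves)
Q's transition system — 5 states:
  n0 = d.b.c.c.0 ⊢ --d--▸ n1
  n1 = b.c.c.0 ⊢ --b--▸ n2
  n2 = c.c.0 ⊢ --c--▸ n3
  n3 = c.0 ⊢ --c--▸ n4
  n4 = 0 ⊢ (no moves)
Executing dba from P (initial set {m0}):
  [1] d ⇒ {m1}
  [2] b ⇒ {m2}
  [3] a ⇒ {m3}
  P completes σ.
Executing dba from Q (initial set {n0}):
  [1] d ⇒ {n1}
  [2] b ⇒ {n2}
  [3] a ⇒ no successor for Q

dba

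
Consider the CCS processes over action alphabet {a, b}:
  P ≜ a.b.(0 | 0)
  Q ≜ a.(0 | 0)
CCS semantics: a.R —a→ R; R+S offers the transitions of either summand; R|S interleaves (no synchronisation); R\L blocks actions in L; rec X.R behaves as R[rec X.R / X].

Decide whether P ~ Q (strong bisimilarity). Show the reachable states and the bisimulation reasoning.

not bisimilar

Reachable graph of P (3 states):
  m0 = a.b.(0 | 0) → -a-> m1
  m1 = b.(0 | 0) → -b-> m2
  m2 = 0 | 0 → ·
Reachable graph of Q (2 states):
  n0 = a.(0 | 0) → -a-> n1
  n1 = 0 | 0 → ·
Partition-refinement fixed point:
  B0 = {m0}
  B1 = {m1}
  B2 = {m2, n1}
  B3 = {n0}
m0 ∈ B0, n0 ∈ B3 → different blocks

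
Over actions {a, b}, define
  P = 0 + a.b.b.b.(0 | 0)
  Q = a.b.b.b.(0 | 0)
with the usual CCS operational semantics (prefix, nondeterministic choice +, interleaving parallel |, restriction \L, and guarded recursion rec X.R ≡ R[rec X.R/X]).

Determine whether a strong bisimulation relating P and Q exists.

YES

Reachable graph of P (5 states):
  s0 = 0 + a.b.b.b.(0 | 0) → ··a··> s1
  s1 = b.b.b.(0 | 0) → ··b··> s2
  s2 = b.b.(0 | 0) → ··b··> s3
  s3 = b.(0 | 0) → ··b··> s4
  s4 = 0 | 0 → ·
Reachable graph of Q (5 states):
  t0 = a.b.b.b.(0 | 0) → ··a··> t1
  t1 = b.b.b.(0 | 0) → ··b··> t2
  t2 = b.b.(0 | 0) → ··b··> t3
  t3 = b.(0 | 0) → ··b··> t4
  t4 = 0 | 0 → ·
Partition-refinement fixed point:
  B0 = {s0, t0}
  B1 = {s1, t1}
  B2 = {s2, t2}
  B3 = {s3, t3}
  B4 = {s4, t4}
s0 ∈ B0, t0 ∈ B0 → same block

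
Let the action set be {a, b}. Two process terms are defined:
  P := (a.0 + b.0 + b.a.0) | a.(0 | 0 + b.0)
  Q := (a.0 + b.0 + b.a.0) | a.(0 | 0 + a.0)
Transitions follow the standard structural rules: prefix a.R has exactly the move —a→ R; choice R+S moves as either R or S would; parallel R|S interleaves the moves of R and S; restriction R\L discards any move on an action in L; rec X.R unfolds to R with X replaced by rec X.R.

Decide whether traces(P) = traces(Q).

P's transition system — 9 states:
  u0 = (a.0 + b.0 + b.a.0) | a.(0 | 0 + b.0) → -a-> u1, -a-> u2, -b-> u2, -b-> u3
  u1 = (a.0 + b.0 + b.a.0) | (0 | 0 + b.0) → -a-> u4, -b-> u4, -b-> u5, -b-> u6
  u2 = 0 | a.(0 | 0 + b.0) → -a-> u4
  u3 = a.0 | a.(0 | 0 + b.0) → -a-> u2, -a-> u6
  u4 = 0 | (0 | 0 + b.0) → -b-> u7
  u5 = (a.0 + b.0 + b.a.0) | 0 → -a-> u7, -b-> u7, -b-> u8
  u6 = a.0 | (0 | 0 + b.0) → -a-> u4, -b-> u8
  u7 = 0 | 0 → ·
  u8 = a.0 | 0 → -a-> u7
Q's transition system — 9 states:
  v0 = (a.0 + b.0 + b.a.0) | a.(0 | 0 + a.0) → -a-> v1, -a-> v2, -b-> v2, -b-> v3
  v1 = (a.0 + b.0 + b.a.0) | (0 | 0 + a.0) → -a-> v4, -a-> v5, -b-> v5, -b-> v6
  v2 = 0 | a.(0 | 0 + a.0) → -a-> v5
  v3 = a.0 | a.(0 | 0 + a.0) → -a-> v2, -a-> v6
  v4 = (a.0 + b.0 + b.a.0) | 0 → -a-> v7, -b-> v7, -b-> v8
  v5 = 0 | (0 | 0 + a.0) → -a-> v7
  v6 = a.0 | (0 | 0 + a.0) → -a-> v5, -a-> v8
  v7 = 0 | 0 → ·
  v8 = a.0 | 0 → -a-> v7
Trace ⟨abb⟩ through P, begin at {u0}:
  after a @ step 1: {u1, u2}
  after b @ step 2: {u4, u5, u6}
  after b @ step 3: {u7, u8}
  P completes σ.
Trace ⟨abb⟩ through Q, begin at {v0}:
  after a @ step 1: {v1, v2}
  after b @ step 2: {v5, v6}
  after b @ step 3: no successor for Q

NO — witness ⟨abb⟩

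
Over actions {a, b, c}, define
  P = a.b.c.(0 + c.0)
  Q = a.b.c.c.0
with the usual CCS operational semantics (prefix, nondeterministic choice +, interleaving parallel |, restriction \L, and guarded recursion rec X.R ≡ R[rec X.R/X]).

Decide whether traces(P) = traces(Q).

P's transition system — 5 states:
  u0 = a.b.c.(0 + c.0) has moves --a--▸ u1
  u1 = b.c.(0 + c.0) has moves --b--▸ u2
  u2 = c.(0 + c.0) has moves --c--▸ u3
  u3 = 0 + c.0 has moves --c--▸ u4
  u4 = 0 has moves deadlocked
Q's transition system — 5 states:
  v0 = a.b.c.c.0 has moves --a--▸ v1
  v1 = b.c.c.0 has moves --b--▸ v2
  v2 = c.c.0 has moves --c--▸ v3
  v3 = c.0 has moves --c--▸ v4
  v4 = 0 has moves deadlocked
Partition-refinement fixed point:
  B0 = {u0, v0}
  B1 = {u1, v1}
  B2 = {u2, v2}
  B3 = {u3, v3}
  B4 = {u4, v4}
u0 ∈ B0, v0 ∈ B0 → same block
Bisimilar ⇒ trace-equivalent.

YES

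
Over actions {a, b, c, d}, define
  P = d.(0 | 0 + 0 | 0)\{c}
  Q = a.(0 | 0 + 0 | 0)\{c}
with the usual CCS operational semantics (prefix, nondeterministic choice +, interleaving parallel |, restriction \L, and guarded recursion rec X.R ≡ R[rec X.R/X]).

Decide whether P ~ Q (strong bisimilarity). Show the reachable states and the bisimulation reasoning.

NO

Reachable graph of P (2 states):
  s0 = d.(0 | 0 + 0 | 0)\{c} ⊢ =d=> s1
  s1 = (0 | 0 + 0 | 0)\{c} ⊢ (no moves)
Reachable graph of Q (2 states):
  t0 = a.(0 | 0 + 0 | 0)\{c} ⊢ =a=> t1
  t1 = (0 | 0 + 0 | 0)\{c} ⊢ (no moves)
Coarsest stable partition (strong bisimilarity classes):
  B0 = {s0}
  B1 = {s1, t1}
  B2 = {t0}
s0 ∈ B0, t0 ∈ B2 → different blocks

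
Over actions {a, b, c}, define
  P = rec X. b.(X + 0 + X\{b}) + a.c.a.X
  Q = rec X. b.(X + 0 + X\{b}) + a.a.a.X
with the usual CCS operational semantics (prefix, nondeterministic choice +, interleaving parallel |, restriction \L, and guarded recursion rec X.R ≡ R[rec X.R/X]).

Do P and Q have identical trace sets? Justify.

LTS(P): 7 reachable states
  u0 = rec X. b.(X + 0 + X\{b}) + a.c.a.X :: -a-> u1, -b-> u2
  u1 = c.a.(rec X. b.(X + 0 + X\{b}) + a.c.a.X) :: -c-> u3
  u2 = (rec X. b.(X + 0 + X\{b}) + a.c.a.X) + 0 + (rec X. b.(X + 0 + X\{b}) + a.c.a.X)\{b} :: -a-> u1, -a-> u4, -b-> u2
  u3 = a.(rec X. b.(X + 0 + X\{b}) + a.c.a.X) :: -a-> u0
  u4 = (c.a.(rec X. b.(X + 0 + X\{b}) + a.c.a.X))\{b} :: -c-> u5
  u5 = (a.(rec X. b.(X + 0 + X\{b}) + a.c.a.X))\{b} :: -a-> u6
  u6 = (rec X. b.(X + 0 + X\{b}) + a.c.a.X)\{b} :: -a-> u4
LTS(Q): 7 reachable states
  v0 = rec X. b.(X + 0 + X\{b}) + a.a.a.X :: -a-> v1, -b-> v2
  v1 = a.a.(rec X. b.(X + 0 + X\{b}) + a.a.a.X) :: -a-> v3
  v2 = (rec X. b.(X + 0 + X\{b}) + a.a.a.X) + 0 + (rec X. b.(X + 0 + X\{b}) + a.a.a.X)\{b} :: -a-> v1, -a-> v4, -b-> v2
  v3 = a.(rec X. b.(X + 0 + X\{b}) + a.a.a.X) :: -a-> v0
  v4 = (a.a.(rec X. b.(X + 0 + X\{b}) + a.a.a.X))\{b} :: -a-> v5
  v5 = (a.(rec X. b.(X + 0 + X\{b}) + a.a.a.X))\{b} :: -a-> v6
  v6 = (rec X. b.(X + 0 + X\{b}) + a.a.a.X)\{b} :: -a-> v4
Executing ac from P (initial set {u0}):
  step 1 (a): {u1}
  step 2 (c): {u3}
  — P admits the full trace.
Executing ac from Q (initial set {v0}):
  step 1 (a): {v1}
  step 2 (c): no successor for Q

NO — witness ⟨ac⟩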